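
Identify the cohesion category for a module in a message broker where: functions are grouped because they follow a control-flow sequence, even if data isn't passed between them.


Reasoning: Grouped by order of execution within a routine, not by data flow
Type: Procedural cohesion

Procedural cohesion


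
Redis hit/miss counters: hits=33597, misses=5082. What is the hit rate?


Formula: hit rate = hits / (hits + misses) * 100
hit rate = 33597 / (33597 + 5082) * 100
hit rate = 33597 / 38679 * 100
hit rate = 86.86%

86.86%


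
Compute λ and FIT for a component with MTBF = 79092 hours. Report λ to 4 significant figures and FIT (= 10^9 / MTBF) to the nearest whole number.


Formula: λ = 1 / MTBF; FIT = λ × 1e9 = 1e9 / MTBF
λ = 1 / 79092 ≈ 1.264e-05 failures/hour
FIT = 1e9 / 79092 ≈ 12644 failures per 1e9 hours (nearest whole number)

λ = 1.264e-05 /h, FIT = 12644


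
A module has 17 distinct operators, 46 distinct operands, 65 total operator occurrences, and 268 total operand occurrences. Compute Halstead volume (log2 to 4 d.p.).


Formula: V = N * log2(η), where N = N1 + N2 and η = η1 + η2
η = 17 + 46 = 63
N = 65 + 268 = 333
log2(63) ≈ 5.9773
V = 333 * 5.9773 = 1990.44

1990.44


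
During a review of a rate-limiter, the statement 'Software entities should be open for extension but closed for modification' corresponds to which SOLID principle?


This describes the Open/Closed Principle (OCP)

Open/Closed Principle (OCP)


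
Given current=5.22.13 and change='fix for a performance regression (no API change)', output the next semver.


Current: 5.22.13
Change category: 'fix for a performance regression (no API change)' → patch bump
SemVer rule: patch bump → increment PATCH (MAJOR and MINOR unchanged)
New: 5.22.14

5.22.14


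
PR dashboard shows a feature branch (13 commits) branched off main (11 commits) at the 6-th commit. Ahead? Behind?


Common ancestor: commit #6
feature commits after divergence: 13 - 6 = 7
main commits after divergence: 11 - 6 = 5
feature is 7 commits ahead of main
main is 5 commits ahead of feature

feature ahead: 7, main ahead: 5


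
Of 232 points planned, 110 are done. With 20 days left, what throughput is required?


Formula: Required rate = Remaining points / Days left
Remaining = 232 - 110 = 122 points
Required rate = 122 / 20 = 6.1 points/day

6.1 points/day


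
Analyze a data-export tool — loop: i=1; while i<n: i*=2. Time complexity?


Reasoning: i doubles each step so iterations are log2(n)
Complexity: O(log n)

O(log n)


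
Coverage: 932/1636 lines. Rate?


Coverage = covered / total * 100
Coverage = 932 / 1636 * 100
Coverage = 56.97%

56.97%


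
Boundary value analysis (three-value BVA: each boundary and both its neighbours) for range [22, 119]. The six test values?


Range: [22, 119]
Boundaries: just below min, min, min+1, max-1, max, just above max
Values: [21, 22, 23, 118, 119, 120]

[21, 22, 23, 118, 119, 120]


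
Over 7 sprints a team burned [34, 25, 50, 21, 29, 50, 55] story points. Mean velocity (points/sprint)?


Formula: Avg velocity = Total points / Number of sprints
Points: [34, 25, 50, 21, 29, 50, 55]
Sum = 34 + 25 + 50 + 21 + 29 + 50 + 55 = 264
Avg velocity = 264 / 7 = 37.71 points/sprint

37.71 points/sprint


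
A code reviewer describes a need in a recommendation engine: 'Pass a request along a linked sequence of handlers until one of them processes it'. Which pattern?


This matches the Chain of Responsibility pattern

Chain of Responsibility


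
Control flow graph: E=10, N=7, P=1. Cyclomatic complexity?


Formula: V(G) = E - N + 2P
V(G) = 10 - 7 + 2*1
V(G) = 3 + 2
V(G) = 5

5


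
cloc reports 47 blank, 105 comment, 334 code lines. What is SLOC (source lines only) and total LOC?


Total LOC = blank + comment + code
Total LOC = 47 + 105 + 334 = 486
SLOC (source only) = code = 334

Total LOC: 486, SLOC: 334


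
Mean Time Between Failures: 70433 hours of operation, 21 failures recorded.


Formula: MTBF = Total operating time / Number of failures
MTBF = 70433 / 21
MTBF = 3353.95 hours

3353.95 hours


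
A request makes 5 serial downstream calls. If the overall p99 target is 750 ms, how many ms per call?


Formula: per_stage = total_budget / stages
per_stage = 750 / 5
per_stage = 150.0 ms

150.0 ms


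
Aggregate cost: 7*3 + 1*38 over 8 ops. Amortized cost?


Formula: Amortized cost = Total cost / Operations
Total cost = (7 * 3) + (1 * 38)
Total cost = 21 + 38 = 59
Amortized = 59 / 8 = 7.375

7.375


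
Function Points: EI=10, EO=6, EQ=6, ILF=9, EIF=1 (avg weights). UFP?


UFP = EI*4 + EO*5 + EQ*4 + ILF*10 + EIF*7
UFP = 10*4 + 6*5 + 6*4 + 9*10 + 1*7
UFP = 40 + 30 + 24 + 90 + 7
UFP = 191

191


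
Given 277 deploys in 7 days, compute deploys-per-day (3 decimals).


Formula: deployments per day = releases / days
= 277 / 7
= 39.571 deploys/day
(equivalently, 277.0 deploys/week)

39.571 deploys/day


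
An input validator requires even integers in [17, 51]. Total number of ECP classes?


Constraint: even integers in [17, 51]
Class 1: x < 17 — out-of-range invalid
Class 2: x in [17,51] but odd — wrong type invalid
Class 3: x in [17,51] and even — valid
Class 4: x > 51 — out-of-range invalid
Total equivalence classes: 4

4 equivalence classes


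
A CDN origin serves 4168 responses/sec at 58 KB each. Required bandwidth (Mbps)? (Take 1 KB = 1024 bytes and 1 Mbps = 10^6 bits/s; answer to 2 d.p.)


Formula: Mbps = payload_bytes * RPS * 8 / 1e6
Payload per request = 58 KB = 58 * 1024 = 59392 bytes
Total bytes/sec = 59392 * 4168 = 247545856
Total bits/sec = 247545856 * 8 = 1980366848
Mbps = 1980366848 / 1e6 = 1980.37

1980.37 Mbps


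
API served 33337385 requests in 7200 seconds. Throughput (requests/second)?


Formula: throughput = requests / seconds
throughput = 33337385 / 7200
throughput = 4630.19 requests/second

4630.19 requests/second


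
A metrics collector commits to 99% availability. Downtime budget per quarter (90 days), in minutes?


Formula: allowed downtime = period * (100 - SLA) / 100
Period (quarter (90 days)) = 129600 minutes
Unavailability fraction = (100 - 99.0) / 100
Allowed downtime = 129600 * (100 - 99.0) / 100
Allowed downtime = 1296.0 minutes

1296.0 minutes


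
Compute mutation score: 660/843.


Mutation score = killed / total * 100
Mutation score = 660 / 843 * 100
Mutation score = 78.29%

78.29%


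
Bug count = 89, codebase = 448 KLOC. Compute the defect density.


Defect density = defects / KLOC
Defect density = 89 / 448
Defect density = 0.199 defects/KLOC

0.199 defects/KLOC


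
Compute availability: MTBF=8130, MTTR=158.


Availability = MTBF / (MTBF + MTTR)
Availability = 8130 / (8130 + 158)
Availability = 8130 / 8288
Availability = 98.0936%

98.0936%


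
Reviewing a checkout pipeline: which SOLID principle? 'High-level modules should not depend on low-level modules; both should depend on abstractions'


This describes the Dependency Inversion Principle (DIP)

Dependency Inversion Principle (DIP)


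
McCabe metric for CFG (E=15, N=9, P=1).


Formula: V(G) = E - N + 2P
V(G) = 15 - 9 + 2*1
V(G) = 6 + 2
V(G) = 8

8


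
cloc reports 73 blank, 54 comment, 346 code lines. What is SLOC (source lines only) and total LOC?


Total LOC = blank + comment + code
Total LOC = 73 + 54 + 346 = 473
SLOC (source only) = code = 346

Total LOC: 473, SLOC: 346


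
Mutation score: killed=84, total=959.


Mutation score = killed / total * 100
Mutation score = 84 / 959 * 100
Mutation score = 8.76%

8.76%


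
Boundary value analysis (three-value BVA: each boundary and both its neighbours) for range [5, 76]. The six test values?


Range: [5, 76]
Boundaries: just below min, min, min+1, max-1, max, just above max
Values: [4, 5, 6, 75, 76, 77]

[4, 5, 6, 75, 76, 77]


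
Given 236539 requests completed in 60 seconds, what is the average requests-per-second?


Formula: throughput = requests / seconds
throughput = 236539 / 60
throughput = 3942.32 requests/second

3942.32 requests/second


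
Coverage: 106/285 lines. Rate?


Coverage = covered / total * 100
Coverage = 106 / 285 * 100
Coverage = 37.19%

37.19%


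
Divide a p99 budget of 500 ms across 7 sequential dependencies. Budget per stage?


Formula: per_stage = total_budget / stages
per_stage = 500 / 7
per_stage = 71.43 ms

71.43 ms


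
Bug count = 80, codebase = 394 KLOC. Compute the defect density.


Defect density = defects / KLOC
Defect density = 80 / 394
Defect density = 0.203 defects/KLOC

0.203 defects/KLOC


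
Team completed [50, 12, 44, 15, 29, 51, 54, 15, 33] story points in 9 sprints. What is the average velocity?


Formula: Avg velocity = Total points / Number of sprints
Points: [50, 12, 44, 15, 29, 51, 54, 15, 33]
Sum = 50 + 12 + 44 + 15 + 29 + 51 + 54 + 15 + 33 = 303
Avg velocity = 303 / 9 = 33.67 points/sprint

33.67 points/sprint


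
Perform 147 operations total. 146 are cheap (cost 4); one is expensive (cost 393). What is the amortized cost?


Formula: Amortized cost = Total cost / Operations
Total cost = (146 * 4) + (1 * 393)
Total cost = 584 + 393 = 977
Amortized = 977 / 147 = 6.6463

6.6463


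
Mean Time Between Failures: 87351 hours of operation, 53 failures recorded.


Formula: MTBF = Total operating time / Number of failures
MTBF = 87351 / 53
MTBF = 1648.13 hours

1648.13 hours


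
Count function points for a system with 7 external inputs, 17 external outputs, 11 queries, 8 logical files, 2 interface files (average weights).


UFP = EI*4 + EO*5 + EQ*4 + ILF*10 + EIF*7
UFP = 7*4 + 17*5 + 11*4 + 8*10 + 2*7
UFP = 28 + 85 + 44 + 80 + 14
UFP = 251

251


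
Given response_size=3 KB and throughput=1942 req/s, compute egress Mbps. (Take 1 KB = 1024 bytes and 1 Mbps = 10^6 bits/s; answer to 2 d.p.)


Formula: Mbps = payload_bytes * RPS * 8 / 1e6
Payload per request = 3 KB = 3 * 1024 = 3072 bytes
Total bytes/sec = 3072 * 1942 = 5965824
Total bits/sec = 5965824 * 8 = 47726592
Mbps = 47726592 / 1e6 = 47.73

47.73 Mbps


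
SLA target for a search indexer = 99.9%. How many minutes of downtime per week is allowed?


Formula: allowed downtime = period * (100 - SLA) / 100
Period (week) = 10080 minutes
Unavailability fraction = (100 - 99.9) / 100
Allowed downtime = 10080 * (100 - 99.9) / 100
Allowed downtime = 10.08 minutes

10.08 minutes


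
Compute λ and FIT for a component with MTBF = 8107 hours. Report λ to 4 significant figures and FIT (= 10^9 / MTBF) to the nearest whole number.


Formula: λ = 1 / MTBF; FIT = λ × 1e9 = 1e9 / MTBF
λ = 1 / 8107 ≈ 1.234e-04 failures/hour
FIT = 1e9 / 8107 ≈ 123350 failures per 1e9 hours (nearest whole number)

λ = 1.234e-04 /h, FIT = 123350


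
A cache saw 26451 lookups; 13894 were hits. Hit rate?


Formula: hit rate = hits / (hits + misses) * 100
hit rate = 13894 / (13894 + 12557) * 100
hit rate = 13894 / 26451 * 100
hit rate = 52.53%

52.53%


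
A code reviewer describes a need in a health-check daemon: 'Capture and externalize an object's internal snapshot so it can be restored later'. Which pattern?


This matches the Memento pattern

Memento


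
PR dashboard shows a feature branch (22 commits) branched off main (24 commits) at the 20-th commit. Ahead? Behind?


Common ancestor: commit #20
feature commits after divergence: 22 - 20 = 2
main commits after divergence: 24 - 20 = 4
feature is 2 commits ahead of main
main is 4 commits ahead of feature

feature ahead: 2, main ahead: 4


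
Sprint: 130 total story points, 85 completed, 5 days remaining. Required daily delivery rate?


Formula: Required rate = Remaining points / Days left
Remaining = 130 - 85 = 45 points
Required rate = 45 / 5 = 9.0 points/day

9.0 points/day


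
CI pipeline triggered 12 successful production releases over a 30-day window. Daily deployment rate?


Formula: deployments per day = releases / days
= 12 / 30
= 0.4 deploys/day
(equivalently, 2.8 deploys/week)

0.4 deploys/day


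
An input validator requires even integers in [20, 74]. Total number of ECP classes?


Constraint: even integers in [20, 74]
Class 1: x < 20 — out-of-range invalid
Class 2: x in [20,74] but odd — wrong type invalid
Class 3: x in [20,74] and even — valid
Class 4: x > 74 — out-of-range invalid
Total equivalence classes: 4

4 equivalence classes


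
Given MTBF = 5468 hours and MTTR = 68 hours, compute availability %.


Availability = MTBF / (MTBF + MTTR)
Availability = 5468 / (5468 + 68)
Availability = 5468 / 5536
Availability = 98.7717%

98.7717%


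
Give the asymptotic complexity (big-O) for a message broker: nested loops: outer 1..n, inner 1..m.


Reasoning: product of independent bounds
Complexity: O(n*m)

O(n*m)


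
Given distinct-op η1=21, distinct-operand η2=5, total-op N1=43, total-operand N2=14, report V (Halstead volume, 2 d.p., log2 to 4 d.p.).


Formula: V = N * log2(η), where N = N1 + N2 and η = η1 + η2
η = 21 + 5 = 26
N = 43 + 14 = 57
log2(26) ≈ 4.7004
V = 57 * 4.7004 = 267.92

267.92


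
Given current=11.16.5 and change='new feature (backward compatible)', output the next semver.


Current: 11.16.5
Change category: 'new feature (backward compatible)' → minor bump
SemVer rule: minor bump → increment MINOR, reset PATCH to 0 (MAJOR unchanged)
New: 11.17.0

11.17.0


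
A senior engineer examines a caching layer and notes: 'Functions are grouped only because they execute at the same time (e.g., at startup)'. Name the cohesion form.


Reasoning: Related by timing only
Type: Temporal cohesion

Temporal cohesion


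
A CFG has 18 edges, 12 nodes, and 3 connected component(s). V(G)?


Formula: V(G) = E - N + 2P
V(G) = 18 - 12 + 2*3
V(G) = 6 + 6
V(G) = 12

12


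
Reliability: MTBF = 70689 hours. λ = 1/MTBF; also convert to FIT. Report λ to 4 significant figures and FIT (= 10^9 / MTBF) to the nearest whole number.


Formula: λ = 1 / MTBF; FIT = λ × 1e9 = 1e9 / MTBF
λ = 1 / 70689 ≈ 1.415e-05 failures/hour
FIT = 1e9 / 70689 ≈ 14146 failures per 1e9 hours (nearest whole number)

λ = 1.415e-05 /h, FIT = 14146


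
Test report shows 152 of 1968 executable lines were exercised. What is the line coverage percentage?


Coverage = covered / total * 100
Coverage = 152 / 1968 * 100
Coverage = 7.72%

7.72%


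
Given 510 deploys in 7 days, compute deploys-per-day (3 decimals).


Formula: deployments per day = releases / days
= 510 / 7
= 72.857 deploys/day
(equivalently, 510.0 deploys/week)

72.857 deploys/day


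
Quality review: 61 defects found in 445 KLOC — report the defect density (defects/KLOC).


Defect density = defects / KLOC
Defect density = 61 / 445
Defect density = 0.137 defects/KLOC

0.137 defects/KLOC


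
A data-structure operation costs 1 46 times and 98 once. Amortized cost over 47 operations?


Formula: Amortized cost = Total cost / Operations
Total cost = (46 * 1) + (1 * 98)
Total cost = 46 + 98 = 144
Amortized = 144 / 47 = 3.0638

3.0638


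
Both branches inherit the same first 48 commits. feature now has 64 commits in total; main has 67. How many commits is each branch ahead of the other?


Common ancestor: commit #48
feature commits after divergence: 64 - 48 = 16
main commits after divergence: 67 - 48 = 19
feature is 16 commits ahead of main
main is 19 commits ahead of feature

feature ahead: 16, main ahead: 19


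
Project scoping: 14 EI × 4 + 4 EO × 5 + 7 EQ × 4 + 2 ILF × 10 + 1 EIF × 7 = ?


UFP = EI*4 + EO*5 + EQ*4 + ILF*10 + EIF*7
UFP = 14*4 + 4*5 + 7*4 + 2*10 + 1*7
UFP = 56 + 20 + 28 + 20 + 7
UFP = 131

131


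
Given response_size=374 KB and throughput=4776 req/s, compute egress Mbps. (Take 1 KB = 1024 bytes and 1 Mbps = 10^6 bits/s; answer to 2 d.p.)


Formula: Mbps = payload_bytes * RPS * 8 / 1e6
Payload per request = 374 KB = 374 * 1024 = 382976 bytes
Total bytes/sec = 382976 * 4776 = 1829093376
Total bits/sec = 1829093376 * 8 = 14632747008
Mbps = 14632747008 / 1e6 = 14632.75

14632.75 Mbps


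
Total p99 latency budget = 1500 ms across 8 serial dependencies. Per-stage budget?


Formula: per_stage = total_budget / stages
per_stage = 1500 / 8
per_stage = 187.5 ms

187.5 ms


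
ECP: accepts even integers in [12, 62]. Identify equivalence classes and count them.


Constraint: even integers in [12, 62]
Class 1: x < 12 — out-of-range invalid
Class 2: x in [12,62] but odd — wrong type invalid
Class 3: x in [12,62] and even — valid
Class 4: x > 62 — out-of-range invalid
Total equivalence classes: 4

4 equivalence classes


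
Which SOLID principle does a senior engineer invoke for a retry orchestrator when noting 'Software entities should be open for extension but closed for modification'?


This describes the Open/Closed Principle (OCP)

Open/Closed Principle (OCP)


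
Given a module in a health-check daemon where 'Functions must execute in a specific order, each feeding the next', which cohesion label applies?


Reasoning: Output of one is input to next
Type: Sequential cohesion

Sequential cohesion


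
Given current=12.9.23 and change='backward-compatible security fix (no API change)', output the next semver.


Current: 12.9.23
Change category: 'backward-compatible security fix (no API change)' → patch bump
SemVer rule: patch bump → increment PATCH (MAJOR and MINOR unchanged)
New: 12.9.24

12.9.24


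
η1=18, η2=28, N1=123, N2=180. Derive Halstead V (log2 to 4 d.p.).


Formula: V = N * log2(η), where N = N1 + N2 and η = η1 + η2
η = 18 + 28 = 46
N = 123 + 180 = 303
log2(46) ≈ 5.5236
V = 303 * 5.5236 = 1673.65

1673.65


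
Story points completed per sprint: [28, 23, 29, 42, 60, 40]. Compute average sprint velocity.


Formula: Avg velocity = Total points / Number of sprints
Points: [28, 23, 29, 42, 60, 40]
Sum = 28 + 23 + 29 + 42 + 60 + 40 = 222
Avg velocity = 222 / 6 = 37.0 points/sprint

37.0 points/sprint


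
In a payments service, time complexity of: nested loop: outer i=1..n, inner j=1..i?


Reasoning: triangle: n(n+1)/2 ~ n^2/2
Complexity: O(n^2)

O(n^2)


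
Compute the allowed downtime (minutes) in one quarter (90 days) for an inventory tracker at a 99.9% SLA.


Formula: allowed downtime = period * (100 - SLA) / 100
Period (quarter (90 days)) = 129600 minutes
Unavailability fraction = (100 - 99.9) / 100
Allowed downtime = 129600 * (100 - 99.9) / 100
Allowed downtime = 129.6 minutes

129.6 minutes


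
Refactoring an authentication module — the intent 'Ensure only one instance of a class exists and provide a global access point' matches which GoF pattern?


This matches the Singleton pattern

Singleton


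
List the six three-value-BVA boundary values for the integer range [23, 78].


Range: [23, 78]
Boundaries: just below min, min, min+1, max-1, max, just above max
Values: [22, 23, 24, 77, 78, 79]

[22, 23, 24, 77, 78, 79]


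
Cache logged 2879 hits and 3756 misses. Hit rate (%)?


Formula: hit rate = hits / (hits + misses) * 100
hit rate = 2879 / (2879 + 3756) * 100
hit rate = 2879 / 6635 * 100
hit rate = 43.39%

43.39%


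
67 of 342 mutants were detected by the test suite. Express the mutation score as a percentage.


Mutation score = killed / total * 100
Mutation score = 67 / 342 * 100
Mutation score = 19.59%

19.59%


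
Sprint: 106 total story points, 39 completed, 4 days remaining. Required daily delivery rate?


Formula: Required rate = Remaining points / Days left
Remaining = 106 - 39 = 67 points
Required rate = 67 / 4 = 16.75 points/day

16.75 points/day


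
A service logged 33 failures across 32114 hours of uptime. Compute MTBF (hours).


Formula: MTBF = Total operating time / Number of failures
MTBF = 32114 / 33
MTBF = 973.15 hours

973.15 hours


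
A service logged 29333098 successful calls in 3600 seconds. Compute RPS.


Formula: throughput = requests / seconds
throughput = 29333098 / 3600
throughput = 8148.08 requests/second

8148.08 requests/second


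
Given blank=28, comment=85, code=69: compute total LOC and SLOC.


Total LOC = blank + comment + code
Total LOC = 28 + 85 + 69 = 182
SLOC (source only) = code = 69

Total LOC: 182, SLOC: 69


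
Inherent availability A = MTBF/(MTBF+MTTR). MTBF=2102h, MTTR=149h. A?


Availability = MTBF / (MTBF + MTTR)
Availability = 2102 / (2102 + 149)
Availability = 2102 / 2251
Availability = 93.3807%

93.3807%


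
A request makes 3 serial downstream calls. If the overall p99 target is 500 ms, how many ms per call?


Formula: per_stage = total_budget / stages
per_stage = 500 / 3
per_stage = 166.67 ms

166.67 ms


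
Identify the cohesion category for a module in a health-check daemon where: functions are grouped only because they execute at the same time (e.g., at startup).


Reasoning: Related by timing only
Type: Temporal cohesion

Temporal cohesion


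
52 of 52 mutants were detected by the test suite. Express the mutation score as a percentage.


Mutation score = killed / total * 100
Mutation score = 52 / 52 * 100
Mutation score = 100.0%

100.0%


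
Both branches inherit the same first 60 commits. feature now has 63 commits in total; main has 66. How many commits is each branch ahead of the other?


Common ancestor: commit #60
feature commits after divergence: 63 - 60 = 3
main commits after divergence: 66 - 60 = 6
feature is 3 commits ahead of main
main is 6 commits ahead of feature

feature ahead: 3, main ahead: 6


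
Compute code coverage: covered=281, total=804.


Coverage = covered / total * 100
Coverage = 281 / 804 * 100
Coverage = 34.95%

34.95%


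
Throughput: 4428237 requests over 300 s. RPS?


Formula: throughput = requests / seconds
throughput = 4428237 / 300
throughput = 14760.79 requests/second

14760.79 requests/second


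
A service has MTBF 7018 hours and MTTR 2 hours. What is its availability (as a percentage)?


Availability = MTBF / (MTBF + MTTR)
Availability = 7018 / (7018 + 2)
Availability = 7018 / 7020
Availability = 99.9715%

99.9715%


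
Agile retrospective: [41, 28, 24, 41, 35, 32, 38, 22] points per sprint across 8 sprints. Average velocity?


Formula: Avg velocity = Total points / Number of sprints
Points: [41, 28, 24, 41, 35, 32, 38, 22]
Sum = 41 + 28 + 24 + 41 + 35 + 32 + 38 + 22 = 261
Avg velocity = 261 / 8 = 32.63 points/sprint

32.63 points/sprint


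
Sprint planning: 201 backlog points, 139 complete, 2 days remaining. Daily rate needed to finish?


Formula: Required rate = Remaining points / Days left
Remaining = 201 - 139 = 62 points
Required rate = 62 / 2 = 31.0 points/day

31.0 points/day


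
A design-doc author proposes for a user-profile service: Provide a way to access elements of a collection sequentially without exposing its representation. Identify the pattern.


This matches the Iterator pattern

Iterator


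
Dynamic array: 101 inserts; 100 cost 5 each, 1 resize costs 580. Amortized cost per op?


Formula: Amortized cost = Total cost / Operations
Total cost = (100 * 5) + (1 * 580)
Total cost = 500 + 580 = 1080
Amortized = 1080 / 101 = 10.6931

10.6931


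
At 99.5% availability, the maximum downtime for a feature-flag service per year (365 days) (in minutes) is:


Formula: allowed downtime = period * (100 - SLA) / 100
Period (year (365 days)) = 525600 minutes
Unavailability fraction = (100 - 99.5) / 100
Allowed downtime = 525600 * (100 - 99.5) / 100
Allowed downtime = 2628.0 minutes

2628.0 minutes


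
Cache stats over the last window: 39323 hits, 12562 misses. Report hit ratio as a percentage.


Formula: hit rate = hits / (hits + misses) * 100
hit rate = 39323 / (39323 + 12562) * 100
hit rate = 39323 / 51885 * 100
hit rate = 75.79%

75.79%


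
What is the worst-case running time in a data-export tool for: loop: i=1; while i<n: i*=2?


Reasoning: i doubles each step so iterations are log2(n)
Complexity: O(log n)

O(log n)


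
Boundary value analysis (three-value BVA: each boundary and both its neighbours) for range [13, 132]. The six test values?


Range: [13, 132]
Boundaries: just below min, min, min+1, max-1, max, just above max
Values: [12, 13, 14, 131, 132, 133]

[12, 13, 14, 131, 132, 133]


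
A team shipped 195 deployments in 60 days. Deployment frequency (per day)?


Formula: deployments per day = releases / days
= 195 / 60
= 3.25 deploys/day
(equivalently, 22.75 deploys/week)

3.25 deploys/day


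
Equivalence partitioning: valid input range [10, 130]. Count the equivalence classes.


Valid range: [10, 130]
Class 1: x < 10 — invalid
Class 2: 10 ≤ x ≤ 130 — valid
Class 3: x > 130 — invalid
Total equivalence classes: 3

3 equivalence classes


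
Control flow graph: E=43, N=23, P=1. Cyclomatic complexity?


Formula: V(G) = E - N + 2P
V(G) = 43 - 23 + 2*1
V(G) = 20 + 2
V(G) = 22

22


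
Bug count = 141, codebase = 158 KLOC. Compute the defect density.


Defect density = defects / KLOC
Defect density = 141 / 158
Defect density = 0.892 defects/KLOC

0.892 defects/KLOC


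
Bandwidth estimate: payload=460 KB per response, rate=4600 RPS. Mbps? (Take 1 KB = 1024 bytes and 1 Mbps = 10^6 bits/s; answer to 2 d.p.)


Formula: Mbps = payload_bytes * RPS * 8 / 1e6
Payload per request = 460 KB = 460 * 1024 = 471040 bytes
Total bytes/sec = 471040 * 4600 = 2166784000
Total bits/sec = 2166784000 * 8 = 17334272000
Mbps = 17334272000 / 1e6 = 17334.27

17334.27 Mbps


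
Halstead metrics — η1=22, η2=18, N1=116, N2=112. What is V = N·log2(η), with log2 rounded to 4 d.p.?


Formula: V = N * log2(η), where N = N1 + N2 and η = η1 + η2
η = 22 + 18 = 40
N = 116 + 112 = 228
log2(40) ≈ 5.3219
V = 228 * 5.3219 = 1213.39

1213.39


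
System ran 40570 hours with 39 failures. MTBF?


Formula: MTBF = Total operating time / Number of failures
MTBF = 40570 / 39
MTBF = 1040.26 hours

1040.26 hours


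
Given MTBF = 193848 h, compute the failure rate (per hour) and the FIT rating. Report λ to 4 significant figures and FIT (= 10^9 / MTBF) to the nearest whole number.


Formula: λ = 1 / MTBF; FIT = λ × 1e9 = 1e9 / MTBF
λ = 1 / 193848 ≈ 5.159e-06 failures/hour
FIT = 1e9 / 193848 ≈ 5159 failures per 1e9 hours (nearest whole number)

λ = 5.159e-06 /h, FIT = 5159


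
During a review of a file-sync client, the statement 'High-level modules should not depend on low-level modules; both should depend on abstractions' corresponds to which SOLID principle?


This describes the Dependency Inversion Principle (DIP)

Dependency Inversion Principle (DIP)


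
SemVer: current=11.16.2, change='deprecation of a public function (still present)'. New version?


Current: 11.16.2
Change category: 'deprecation of a public function (still present)' → minor bump
SemVer rule: minor bump → increment MINOR, reset PATCH to 0 (MAJOR unchanged)
New: 11.17.0

11.17.0


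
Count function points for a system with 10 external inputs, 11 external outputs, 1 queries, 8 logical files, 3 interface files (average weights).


UFP = EI*4 + EO*5 + EQ*4 + ILF*10 + EIF*7
UFP = 10*4 + 11*5 + 1*4 + 8*10 + 3*7
UFP = 40 + 55 + 4 + 80 + 21
UFP = 200

200


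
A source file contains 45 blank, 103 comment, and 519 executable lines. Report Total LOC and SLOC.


Total LOC = blank + comment + code
Total LOC = 45 + 103 + 519 = 667
SLOC (source only) = code = 519

Total LOC: 667, SLOC: 519


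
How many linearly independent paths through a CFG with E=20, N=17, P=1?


Formula: V(G) = E - N + 2P
V(G) = 20 - 17 + 2*1
V(G) = 3 + 2
V(G) = 5

5


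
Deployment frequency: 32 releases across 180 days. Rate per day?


Formula: deployments per day = releases / days
= 32 / 180
= 0.178 deploys/day
(equivalently, 1.24 deploys/week)

0.178 deploys/day


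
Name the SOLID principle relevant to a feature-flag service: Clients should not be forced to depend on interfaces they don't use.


This describes the Interface Segregation Principle (ISP)

Interface Segregation Principle (ISP)


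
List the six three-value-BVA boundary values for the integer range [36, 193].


Range: [36, 193]
Boundaries: just below min, min, min+1, max-1, max, just above max
Values: [35, 36, 37, 192, 193, 194]

[35, 36, 37, 192, 193, 194]


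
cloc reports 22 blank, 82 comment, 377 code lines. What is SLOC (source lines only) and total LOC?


Total LOC = blank + comment + code
Total LOC = 22 + 82 + 377 = 481
SLOC (source only) = code = 377

Total LOC: 481, SLOC: 377


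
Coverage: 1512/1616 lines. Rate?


Coverage = covered / total * 100
Coverage = 1512 / 1616 * 100
Coverage = 93.56%

93.56%


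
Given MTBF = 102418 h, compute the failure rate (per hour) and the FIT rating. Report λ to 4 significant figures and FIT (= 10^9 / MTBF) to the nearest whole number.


Formula: λ = 1 / MTBF; FIT = λ × 1e9 = 1e9 / MTBF
λ = 1 / 102418 ≈ 9.764e-06 failures/hour
FIT = 1e9 / 102418 ≈ 9764 failures per 1e9 hours (nearest whole number)

λ = 9.764e-06 /h, FIT = 9764


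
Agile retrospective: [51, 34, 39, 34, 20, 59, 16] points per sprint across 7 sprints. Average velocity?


Formula: Avg velocity = Total points / Number of sprints
Points: [51, 34, 39, 34, 20, 59, 16]
Sum = 51 + 34 + 39 + 34 + 20 + 59 + 16 = 253
Avg velocity = 253 / 7 = 36.14 points/sprint

36.14 points/sprint


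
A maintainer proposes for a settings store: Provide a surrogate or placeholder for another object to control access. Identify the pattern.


This matches the Proxy pattern

Proxy


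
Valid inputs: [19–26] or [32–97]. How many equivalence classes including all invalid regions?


Valid ranges: [19,26] and [32,97]
Class 1: x < 19 — invalid
Class 2: 19 ≤ x ≤ 26 — valid
Class 3: 26 < x < 32 — invalid (gap between ranges)
Class 4: 32 ≤ x ≤ 97 — valid
Class 5: x > 97 — invalid
Total equivalence classes: 5

5 equivalence classes


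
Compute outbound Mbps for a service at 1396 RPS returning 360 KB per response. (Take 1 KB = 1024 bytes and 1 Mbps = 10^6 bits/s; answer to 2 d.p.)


Formula: Mbps = payload_bytes * RPS * 8 / 1e6
Payload per request = 360 KB = 360 * 1024 = 368640 bytes
Total bytes/sec = 368640 * 1396 = 514621440
Total bits/sec = 514621440 * 8 = 4116971520
Mbps = 4116971520 / 1e6 = 4116.97

4116.97 Mbps


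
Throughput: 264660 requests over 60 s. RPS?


Formula: throughput = requests / seconds
throughput = 264660 / 60
throughput = 4411.0 requests/second

4411.0 requests/second


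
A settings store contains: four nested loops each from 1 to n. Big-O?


Reasoning: four levels of nesting
Complexity: O(n^4)

O(n^4)


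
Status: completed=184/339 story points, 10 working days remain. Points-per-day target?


Formula: Required rate = Remaining points / Days left
Remaining = 339 - 184 = 155 points
Required rate = 155 / 10 = 15.5 points/day

15.5 points/day


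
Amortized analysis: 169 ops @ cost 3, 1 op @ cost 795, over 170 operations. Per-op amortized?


Formula: Amortized cost = Total cost / Operations
Total cost = (169 * 3) + (1 * 795)
Total cost = 507 + 795 = 1302
Amortized = 1302 / 170 = 7.6588

7.6588


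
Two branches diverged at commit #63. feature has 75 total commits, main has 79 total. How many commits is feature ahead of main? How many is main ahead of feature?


Common ancestor: commit #63
feature commits after divergence: 75 - 63 = 12
main commits after divergence: 79 - 63 = 16
feature is 12 commits ahead of main
main is 16 commits ahead of feature

feature ahead: 12, main ahead: 16


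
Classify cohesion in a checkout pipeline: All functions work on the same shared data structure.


Reasoning: Functions share data
Type: Communicational cohesion

Communicational cohesion


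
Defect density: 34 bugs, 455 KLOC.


Defect density = defects / KLOC
Defect density = 34 / 455
Defect density = 0.075 defects/KLOC

0.075 defects/KLOC


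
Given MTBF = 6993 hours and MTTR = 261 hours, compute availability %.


Availability = MTBF / (MTBF + MTTR)
Availability = 6993 / (6993 + 261)
Availability = 6993 / 7254
Availability = 96.402%

96.402%


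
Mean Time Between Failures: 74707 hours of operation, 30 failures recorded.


Formula: MTBF = Total operating time / Number of failures
MTBF = 74707 / 30
MTBF = 2490.23 hours

2490.23 hours


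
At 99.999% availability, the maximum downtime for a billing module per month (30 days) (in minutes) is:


Formula: allowed downtime = period * (100 - SLA) / 100
Period (month (30 days)) = 43200 minutes
Unavailability fraction = (100 - 99.999) / 100
Allowed downtime = 43200 * (100 - 99.999) / 100
Allowed downtime = 0.432 minutes

0.432 minutes


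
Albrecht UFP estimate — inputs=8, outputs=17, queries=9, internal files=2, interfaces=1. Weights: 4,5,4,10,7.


UFP = EI*4 + EO*5 + EQ*4 + ILF*10 + EIF*7
UFP = 8*4 + 17*5 + 9*4 + 2*10 + 1*7
UFP = 32 + 85 + 36 + 20 + 7
UFP = 180

180


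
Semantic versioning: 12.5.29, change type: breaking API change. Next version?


Current: 12.5.29
Change category: 'breaking API change' → major bump
SemVer rule: major bump → increment MAJOR, reset MINOR and PATCH to 0
New: 13.0.0

13.0.0


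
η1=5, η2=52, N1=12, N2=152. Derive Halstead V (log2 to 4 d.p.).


Formula: V = N * log2(η), where N = N1 + N2 and η = η1 + η2
η = 5 + 52 = 57
N = 12 + 152 = 164
log2(57) ≈ 5.8329
V = 164 * 5.8329 = 956.60

956.60


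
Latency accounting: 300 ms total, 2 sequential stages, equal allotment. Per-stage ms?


Formula: per_stage = total_budget / stages
per_stage = 300 / 2
per_stage = 150.0 ms

150.0 ms


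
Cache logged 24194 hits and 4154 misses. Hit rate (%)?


Formula: hit rate = hits / (hits + misses) * 100
hit rate = 24194 / (24194 + 4154) * 100
hit rate = 24194 / 28348 * 100
hit rate = 85.35%

85.35%


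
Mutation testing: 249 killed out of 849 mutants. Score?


Mutation score = killed / total * 100
Mutation score = 249 / 849 * 100
Mutation score = 29.33%

29.33%


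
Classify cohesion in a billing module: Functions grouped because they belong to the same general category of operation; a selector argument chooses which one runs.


Reasoning: Grouped by category of activity, not by data or sequence
Type: Logical cohesion

Logical cohesion


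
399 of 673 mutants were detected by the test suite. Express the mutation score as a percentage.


Mutation score = killed / total * 100
Mutation score = 399 / 673 * 100
Mutation score = 59.29%

59.29%


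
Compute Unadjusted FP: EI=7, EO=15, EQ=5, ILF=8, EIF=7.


UFP = EI*4 + EO*5 + EQ*4 + ILF*10 + EIF*7
UFP = 7*4 + 15*5 + 5*4 + 8*10 + 7*7
UFP = 28 + 75 + 20 + 80 + 49
UFP = 252

252


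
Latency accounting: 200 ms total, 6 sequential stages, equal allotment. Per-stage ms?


Formula: per_stage = total_budget / stages
per_stage = 200 / 6
per_stage = 33.33 ms

33.33 ms


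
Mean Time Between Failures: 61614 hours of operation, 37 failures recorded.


Formula: MTBF = Total operating time / Number of failures
MTBF = 61614 / 37
MTBF = 1665.24 hours

1665.24 hours


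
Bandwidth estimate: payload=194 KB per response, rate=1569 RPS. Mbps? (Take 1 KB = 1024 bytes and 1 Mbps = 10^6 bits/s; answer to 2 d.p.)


Formula: Mbps = payload_bytes * RPS * 8 / 1e6
Payload per request = 194 KB = 194 * 1024 = 198656 bytes
Total bytes/sec = 198656 * 1569 = 311691264
Total bits/sec = 311691264 * 8 = 2493530112
Mbps = 2493530112 / 1e6 = 2493.53

2493.53 Mbps


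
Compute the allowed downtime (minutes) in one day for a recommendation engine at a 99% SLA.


Formula: allowed downtime = period * (100 - SLA) / 100
Period (day) = 1440 minutes
Unavailability fraction = (100 - 99.0) / 100
Allowed downtime = 1440 * (100 - 99.0) / 100
Allowed downtime = 14.4 minutes

14.4 minutes


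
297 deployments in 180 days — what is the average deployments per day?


Formula: deployments per day = releases / days
= 297 / 180
= 1.65 deploys/day
(equivalently, 11.55 deploys/week)

1.65 deploys/day


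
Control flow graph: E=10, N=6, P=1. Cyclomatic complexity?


Formula: V(G) = E - N + 2P
V(G) = 10 - 6 + 2*1
V(G) = 4 + 2
V(G) = 6

6


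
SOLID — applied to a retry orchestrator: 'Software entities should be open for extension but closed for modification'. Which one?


This describes the Open/Closed Principle (OCP)

Open/Closed Principle (OCP)


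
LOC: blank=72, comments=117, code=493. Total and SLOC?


Total LOC = blank + comment + code
Total LOC = 72 + 117 + 493 = 682
SLOC (source only) = code = 493

Total LOC: 682, SLOC: 493


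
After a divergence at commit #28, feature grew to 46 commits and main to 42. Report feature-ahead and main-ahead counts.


Common ancestor: commit #28
feature commits after divergence: 46 - 28 = 18
main commits after divergence: 42 - 28 = 14
feature is 18 commits ahead of main
main is 14 commits ahead of feature

feature ahead: 18, main ahead: 14


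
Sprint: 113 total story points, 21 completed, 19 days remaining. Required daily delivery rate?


Formula: Required rate = Remaining points / Days left
Remaining = 113 - 21 = 92 points
Required rate = 92 / 19 = 4.84 points/day

4.84 points/day


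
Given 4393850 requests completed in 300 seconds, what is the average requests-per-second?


Formula: throughput = requests / seconds
throughput = 4393850 / 300
throughput = 14646.17 requests/second

14646.17 requests/second


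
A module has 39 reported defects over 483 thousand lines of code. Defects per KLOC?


Defect density = defects / KLOC
Defect density = 39 / 483
Defect density = 0.081 defects/KLOC

0.081 defects/KLOC


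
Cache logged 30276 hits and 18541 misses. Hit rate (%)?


Formula: hit rate = hits / (hits + misses) * 100
hit rate = 30276 / (30276 + 18541) * 100
hit rate = 30276 / 48817 * 100
hit rate = 62.02%

62.02%


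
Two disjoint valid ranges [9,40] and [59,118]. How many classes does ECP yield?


Valid ranges: [9,40] and [59,118]
Class 1: x < 9 — invalid
Class 2: 9 ≤ x ≤ 40 — valid
Class 3: 40 < x < 59 — invalid (gap between ranges)
Class 4: 59 ≤ x ≤ 118 — valid
Class 5: x > 118 — invalid
Total equivalence classes: 5

5 equivalence classes


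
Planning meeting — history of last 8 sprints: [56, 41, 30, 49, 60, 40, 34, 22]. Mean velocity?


Formula: Avg velocity = Total points / Number of sprints
Points: [56, 41, 30, 49, 60, 40, 34, 22]
Sum = 56 + 41 + 30 + 49 + 60 + 40 + 34 + 22 = 332
Avg velocity = 332 / 8 = 41.5 points/sprint

41.5 points/sprint


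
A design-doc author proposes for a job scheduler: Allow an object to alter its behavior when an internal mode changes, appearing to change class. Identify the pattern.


This matches the State pattern

State


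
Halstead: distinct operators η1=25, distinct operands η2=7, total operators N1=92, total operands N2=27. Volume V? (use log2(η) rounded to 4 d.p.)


Formula: V = N * log2(η), where N = N1 + N2 and η = η1 + η2
η = 25 + 7 = 32
N = 92 + 27 = 119
log2(32) ≈ 5.0000
V = 119 * 5.0000 = 595.00

595.00


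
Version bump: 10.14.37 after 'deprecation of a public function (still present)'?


Current: 10.14.37
Change category: 'deprecation of a public function (still present)' → minor bump
SemVer rule: minor bump → increment MINOR, reset PATCH to 0 (MAJOR unchanged)
New: 10.15.0

10.15.0


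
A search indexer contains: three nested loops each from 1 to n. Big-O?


Reasoning: three levels of nesting over n
Complexity: O(n^3)

O(n^3)


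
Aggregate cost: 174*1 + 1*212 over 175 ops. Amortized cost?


Formula: Amortized cost = Total cost / Operations
Total cost = (174 * 1) + (1 * 212)
Total cost = 174 + 212 = 386
Amortized = 386 / 175 = 2.2057

2.2057


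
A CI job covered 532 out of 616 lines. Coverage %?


Coverage = covered / total * 100
Coverage = 532 / 616 * 100
Coverage = 86.36%

86.36%
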